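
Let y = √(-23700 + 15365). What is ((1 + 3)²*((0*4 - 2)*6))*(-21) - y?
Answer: 4032 - I*√8335 ≈ 4032.0 - 91.296*I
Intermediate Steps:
y = I*√8335 (y = √(-8335) = I*√8335 ≈ 91.296*I)
((1 + 3)²*((0*4 - 2)*6))*(-21) - y = ((1 + 3)²*((0*4 - 2)*6))*(-21) - I*√8335 = (4²*((0 - 2)*6))*(-21) - I*√8335 = (16*(-2*6))*(-21) - I*√8335 = (16*(-12))*(-21) - I*√8335 = -192*(-21) - I*√8335 = 4032 - I*√8335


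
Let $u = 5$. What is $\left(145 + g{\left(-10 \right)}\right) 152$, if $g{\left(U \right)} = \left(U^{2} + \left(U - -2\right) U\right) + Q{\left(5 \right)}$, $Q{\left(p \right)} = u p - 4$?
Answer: $52592$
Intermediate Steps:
$Q{\left(p \right)} = -4 + 5 p$ ($Q{\left(p \right)} = 5 p - 4 = -4 + 5 p$)
$g{\left(U \right)} = 21 + U^{2} + U \left(2 + U\right)$ ($g{\left(U \right)} = \left(U^{2} + \left(U - -2\right) U\right) + \left(-4 + 5 \cdot 5\right) = \left(U^{2} + \left(U + 2\right) U\right) + \left(-4 + 25\right) = \left(U^{2} + \left(2 + U\right) U\right) + 21 = \left(U^{2} + U \left(2 + U\right)\right) + 21 = 21 + U^{2} + U \left(2 + U\right)$)
$\left(145 + g{\left(-10 \right)}\right) 152 = \left(145 + \left(21 + 2 \left(-10\right) + 2 \left(-10\right)^{2}\right)\right) 152 = \left(145 + \left(21 - 20 + 2 \cdot 100\right)\right) 152 = \left(145 + \left(21 - 20 + 200\right)\right) 152 = \left(145 + 201\right) 152 = 346 \cdot 152 = 52592$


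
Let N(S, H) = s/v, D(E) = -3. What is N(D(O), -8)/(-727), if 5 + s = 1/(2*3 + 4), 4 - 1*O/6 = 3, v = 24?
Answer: 49/174480 ≈ 0.00028083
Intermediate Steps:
O = 6 (O = 24 - 6*3 = 24 - 18 = 6)
s = -49/10 (s = -5 + 1/(2*3 + 4) = -5 + 1/(6 + 4) = -5 + 1/10 = -49/10 ≈ -4.9000)
N(S, H) = -49/240 (N(S, H) = -49/10/24 = -49/10*1/24 = -49/240)
N(D(O), -8)/(-727) = -49/240/(-727) = -49/240*(-1/727) = 49/174480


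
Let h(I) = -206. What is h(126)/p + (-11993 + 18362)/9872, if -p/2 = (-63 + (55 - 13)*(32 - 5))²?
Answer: 7306520945/11323588752 ≈ 0.64525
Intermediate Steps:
p = -2294082 (p = -2*(-63 + (55 - 13)*(32 - 5))² = -2*(-63 + 42*27)² = -2*(-63 + 1134)² = -2*1071² = -2*1147041 = -2294082)
h(126)/p + (-11993 + 18362)/9872 = -206/(-2294082) + (-11993 + 18362)/9872 = -206*(-1/2294082) + 6369*(1/9872) = 103/1147041 + 6369/9872 = 7306520945/11323588752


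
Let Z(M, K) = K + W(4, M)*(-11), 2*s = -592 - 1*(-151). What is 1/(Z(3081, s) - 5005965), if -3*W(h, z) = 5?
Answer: -6/30037003 ≈ -1.9975e-7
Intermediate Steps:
s = -441/2 (s = (-592 - 1*(-151))/2 = (-592 + 151)/2 = (1/2)*(-441) = -441/2 ≈ -220.50)
W(h, z) = -5/3 (W(h, z) = -1/3*5 = -5/3)
Z(M, K) = 55/3 + K (Z(M, K) = K - 5/3*(-11) = K + 55/3 = 55/3 + K)
1/(Z(3081, s) - 5005965) = 1/((55/3 - 441/2) - 5005965) = 1/(-1213/6 - 5005965) = 1/(-30037003/6) = -6/30037003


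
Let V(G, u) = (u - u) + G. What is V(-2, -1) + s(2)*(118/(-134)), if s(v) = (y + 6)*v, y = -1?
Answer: -724/67 ≈ -10.806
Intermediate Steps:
s(v) = 5*v (s(v) = (-1 + 6)*v = 5*v)
V(G, u) = G (V(G, u) = 0 + G = G)
V(-2, -1) + s(2)*(118/(-134)) = -2 + (5*2)*(118/(-134)) = -2 + 10*(118*(-1/134)) = -2 + 10*(-59/67) = -2 - 590/67 = -724/67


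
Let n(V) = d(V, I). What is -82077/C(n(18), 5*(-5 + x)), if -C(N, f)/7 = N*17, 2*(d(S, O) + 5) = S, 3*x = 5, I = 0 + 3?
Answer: 82077/476 ≈ 172.43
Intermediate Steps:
I = 3
x = 5/3 (x = (1/3)*5 = 5/3 ≈ 1.6667)
d(S, O) = -5 + S/2
n(V) = -5 + V/2
C(N, f) = -119*N (C(N, f) = -7*N*17 = -119*N)
-82077/C(n(18), 5*(-5 + x)) = -82077*(-1/(119*(-5 + (1/2)*18))) = -82077*(-1/(119*(-5 + 9))) = -82077/((-119*4)) = -82077/(-476) = -82077*(-1/476) = 82077/476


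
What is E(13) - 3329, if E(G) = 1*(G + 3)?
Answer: -3313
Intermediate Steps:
E(G) = 3 + G (E(G) = 1*(3 + G) = 3 + G)
E(13) - 3329 = (3 + 13) - 3329 = 16 - 3329 = -3313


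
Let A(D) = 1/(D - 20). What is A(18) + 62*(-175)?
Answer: -21701/2 ≈ -10851.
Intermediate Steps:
A(D) = 1/(-20 + D)
A(18) + 62*(-175) = 1/(-20 + 18) + 62*(-175) = 1/(-2) - 10850 = -½ - 10850 = -21701/2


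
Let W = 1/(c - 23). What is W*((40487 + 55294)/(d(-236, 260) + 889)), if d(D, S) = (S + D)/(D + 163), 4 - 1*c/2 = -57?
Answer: 2330671/2140809 ≈ 1.0887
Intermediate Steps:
c = 122 (c = 8 - 2*(-57) = 8 + 114 = 122)
W = 1/99 (W = 1/(122 - 23) = 1/99 ≈ 0.010101)
d(D, S) = (D + S)/(163 + D)
W*((40487 + 55294)/(d(-236, 260) + 889)) = ((40487 + 55294)/((-236 + 260)/(163 - 236) + 889))/99 = (95781/(24/(-73) + 889))/99 = (95781/(-1/73*24 + 889))/99 = (95781/(-24/73 + 889))/99 = (95781/(64873/73))/99 = (95781*(73/64873))/99 = (1/99)*(6992013/64873) = 2330671/2140809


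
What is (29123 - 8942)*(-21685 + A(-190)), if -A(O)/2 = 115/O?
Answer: -8314410552/19 ≈ -4.3760e+8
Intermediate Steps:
A(O) = -230/O
(29123 - 8942)*(-21685 + A(-190)) = (29123 - 8942)*(-21685 - 230/(-190)) = 20181*(-21685 - 230*(-1/190)) = 20181*(-21685 + 23/19) = 20181*(-411992/19) = -8314410552/19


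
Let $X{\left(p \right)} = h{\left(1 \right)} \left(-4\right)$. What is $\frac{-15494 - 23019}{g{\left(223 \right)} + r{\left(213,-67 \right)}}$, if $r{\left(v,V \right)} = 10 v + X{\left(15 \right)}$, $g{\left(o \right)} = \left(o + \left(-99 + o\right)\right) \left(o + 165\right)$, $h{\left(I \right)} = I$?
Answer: $- \frac{2027}{7198} \approx -0.28161$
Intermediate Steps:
$g{\left(o \right)} = \left(-99 + 2 o\right) \left(165 + o\right)$
$X{\left(p \right)} = -4$ ($X{\left(p \right)} = 1 \left(-4\right) = -4$)
$r{\left(v,V \right)} = -4 + 10 v$ ($r{\left(v,V \right)} = 10 v - 4 = -4 + 10 v$)
$\frac{-15494 - 23019}{g{\left(223 \right)} + r{\left(213,-67 \right)}} = \frac{-15494 - 23019}{\left(-16335 + 2 \cdot 223^{2} + 231 \cdot 223\right) + \left(-4 + 10 \cdot 213\right)} = - \frac{38513}{\left(-16335 + 2 \cdot 49729 + 51513\right) + \left(-4 + 2130\right)} = - \frac{38513}{\left(-16335 + 99458 + 51513\right) + 2126} = - \frac{38513}{134636 + 2126} = - \frac{38513}{136762} = \left(-38513\right) \frac{1}{136762} = - \frac{2027}{7198}$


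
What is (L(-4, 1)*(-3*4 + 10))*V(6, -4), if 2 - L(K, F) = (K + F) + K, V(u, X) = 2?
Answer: -36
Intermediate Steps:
L(K, F) = 2 - F - 2*K (L(K, F) = 2 - ((K + F) + K) = 2 - ((F + K) + K) = 2 - (F + 2*K) = 2 + (-F - 2*K) = 2 - F - 2*K)
(L(-4, 1)*(-3*4 + 10))*V(6, -4) = ((2 - 1*1 - 2*(-4))*(-3*4 + 10))*2 = ((2 - 1 + 8)*(-12 + 10))*2 = (9*(-2))*2 = -18*2 = -36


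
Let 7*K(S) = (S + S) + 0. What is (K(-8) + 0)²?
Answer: 256/49 ≈ 5.2245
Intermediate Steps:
K(S) = 2*S/7 (K(S) = ((S + S) + 0)/7 = (2*S + 0)/7 = (2*S)/7 = 2*S/7)
(K(-8) + 0)² = ((2/7)*(-8) + 0)² = (-16/7 + 0)² = (-16/7)² = 256/49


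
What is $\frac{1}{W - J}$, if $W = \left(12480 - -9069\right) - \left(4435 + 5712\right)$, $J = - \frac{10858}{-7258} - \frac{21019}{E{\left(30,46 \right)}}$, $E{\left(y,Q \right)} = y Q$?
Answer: $\frac{5008020}{57170229971} \approx 8.7598 \cdot 10^{-5}$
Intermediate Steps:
$E{\left(y,Q \right)} = Q y$
$J = - \frac{68785931}{5008020}$ ($J = - \frac{10858}{-7258} - \frac{21019}{46 \cdot 30} = \left(-10858\right) \left(- \frac{1}{7258}\right) - \frac{21019}{1380} = \frac{5429}{3629} - \frac{21019}{1380} = - \frac{68785931}{5008020} \approx -13.735$)
$W = 11402$ ($W = \left(12480 + 9069\right) - 10147 = 21549 - 10147 = 11402$)
$\frac{1}{W - J} = \frac{1}{11402 - - \frac{68785931}{5008020}} = \frac{1}{11402 + \frac{68785931}{5008020}} = \frac{1}{\frac{57170229971}{5008020}} = \frac{5008020}{57170229971}$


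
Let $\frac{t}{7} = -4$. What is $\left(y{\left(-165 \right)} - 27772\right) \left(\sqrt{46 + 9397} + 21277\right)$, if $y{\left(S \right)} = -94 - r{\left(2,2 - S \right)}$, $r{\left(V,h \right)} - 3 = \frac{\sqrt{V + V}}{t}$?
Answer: $- \frac{8301540705}{14} - \frac{390165 \sqrt{9443}}{14} \approx -5.9568 \cdot 10^{8}$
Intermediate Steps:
$t = -28$ ($t = 7 \left(-4\right) = -28$)
$r{\left(V,h \right)} = 3 - \frac{\sqrt{2} \sqrt{V}}{28}$ ($r{\left(V,h \right)} = 3 + \frac{\sqrt{V + V}}{-28} = 3 + \sqrt{2 V} \left(- \frac{1}{28}\right) = 3 + \sqrt{2} \sqrt{V} \left(- \frac{1}{28}\right) = 3 - \frac{\sqrt{2} \sqrt{V}}{28}$)
$y{\left(S \right)} = - \frac{1357}{14}$ ($y{\left(S \right)} = -94 - \left(3 - \frac{\sqrt{2} \sqrt{2}}{28}\right) = -94 - \left(3 - \frac{1}{14}\right) = -94 - \frac{41}{14} = - \frac{1357}{14}$)
$\left(y{\left(-165 \right)} - 27772\right) \left(\sqrt{46 + 9397} + 21277\right) = \left(- \frac{1357}{14} - 27772\right) \left(\sqrt{46 + 9397} + 21277\right) = - \frac{390165 \left(\sqrt{9443} + 21277\right)}{14} = - \frac{390165 \left(21277 + \sqrt{9443}\right)}{14} = - \frac{8301540705}{14} - \frac{390165 \sqrt{9443}}{14}$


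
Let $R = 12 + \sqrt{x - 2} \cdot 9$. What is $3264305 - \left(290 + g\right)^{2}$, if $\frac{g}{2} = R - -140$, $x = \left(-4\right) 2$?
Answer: $2914709 - 21384 i \sqrt{10} \approx 2.9147 \cdot 10^{6} - 67622.0 i$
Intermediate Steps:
$x = -8$
$R = 12 + 9 i \sqrt{10}$ ($R = 12 + \sqrt{-8 - 2} \cdot 9 = 12 + \sqrt{-10} \cdot 9 = 12 + i \sqrt{10} \cdot 9 = 12 + 9 i \sqrt{10} \approx 12.0 + 28.461 i$)
$g = 304 + 18 i \sqrt{10}$ ($g = 2 \left(\left(12 + 9 i \sqrt{10}\right) - -140\right) = 2 \left(\left(12 + 9 i \sqrt{10}\right) + 140\right) = 2 \left(152 + 9 i \sqrt{10}\right) = 304 + 18 i \sqrt{10} \approx 304.0 + 56.921 i$)
$3264305 - \left(290 + g\right)^{2} = 3264305 - \left(290 + \left(304 + 18 i \sqrt{10}\right)\right)^{2} = 3264305 - \left(594 + 18 i \sqrt{10}\right)^{2}$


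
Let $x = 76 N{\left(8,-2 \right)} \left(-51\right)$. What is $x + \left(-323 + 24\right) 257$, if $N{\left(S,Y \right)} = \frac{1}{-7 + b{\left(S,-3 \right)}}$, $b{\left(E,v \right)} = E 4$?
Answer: $- \frac{1924951}{25} \approx -76998.0$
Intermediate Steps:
$b{\left(E,v \right)} = 4 E$
$N{\left(S,Y \right)} = \frac{1}{-7 + 4 S}$
$x = - \frac{3876}{25}$ ($x = \frac{76}{-7 + 4 \cdot 8} \left(-51\right) = \frac{76}{-7 + 32} \left(-51\right) = \frac{76}{25} \left(-51\right) = - \frac{3876}{25} \approx -155.04$)
$x + \left(-323 + 24\right) 257 = - \frac{3876}{25} + \left(-323 + 24\right) 257 = - \frac{3876}{25} - 76843 = - \frac{1924951}{25}$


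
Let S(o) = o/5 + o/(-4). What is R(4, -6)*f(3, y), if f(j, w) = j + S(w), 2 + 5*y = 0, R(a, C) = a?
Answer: 302/25 ≈ 12.080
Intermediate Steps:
S(o) = -o/20 (S(o) = o*(⅕) + o*(-¼) = o/5 - o/4 = -o/20)
y = -⅖ (y = -⅖ + (⅕)*0 = -⅖ + 0 = -⅖ ≈ -0.40000)
f(j, w) = j - w/20
R(4, -6)*f(3, y) = 4*(3 - 1/20*(-⅖)) = 4*(3 + 1/50) = 4*(151/50) = 302/25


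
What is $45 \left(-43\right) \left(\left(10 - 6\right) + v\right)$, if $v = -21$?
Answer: $32895$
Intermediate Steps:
$45 \left(-43\right) \left(\left(10 - 6\right) + v\right) = 45 \left(-43\right) \left(\left(10 - 6\right) - 21\right) = - 1935 \left(\left(10 - 6\right) - 21\right) = - 1935 \left(4 - 21\right) = \left(-1935\right) \left(-17\right) = 32895$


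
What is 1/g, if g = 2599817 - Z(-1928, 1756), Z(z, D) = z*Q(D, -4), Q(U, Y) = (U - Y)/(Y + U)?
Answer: 219/569784083 ≈ 3.8436e-7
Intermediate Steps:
Q(U, Y) = (U - Y)/(U + Y)
Z(z, D) = z*(4 + D)/(-4 + D) (Z(z, D) = z*((D - 1*(-4))/(D - 4)) = z*((D + 4)/(-4 + D)) = z*((4 + D)/(-4 + D)) = z*(4 + D)/(-4 + D))
g = 569784083/219 (g = 2599817 - (-1928)*(4 + 1756)/(-4 + 1756) = 2599817 - (-1928)*1760/1752 = 2599817 - 1*(-424160/219) = 2599817 + 424160/219 = 569784083/219 ≈ 2.6018e+6)
1/g = 1/(569784083/219) = 219/569784083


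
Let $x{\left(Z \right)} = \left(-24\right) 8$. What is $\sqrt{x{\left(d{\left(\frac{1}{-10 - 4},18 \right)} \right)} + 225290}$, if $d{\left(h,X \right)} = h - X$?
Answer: $\sqrt{225098} \approx 474.44$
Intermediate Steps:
$x{\left(Z \right)} = -192$
$\sqrt{x{\left(d{\left(\frac{1}{-10 - 4},18 \right)} \right)} + 225290} = \sqrt{-192 + 225290} = \sqrt{225098}$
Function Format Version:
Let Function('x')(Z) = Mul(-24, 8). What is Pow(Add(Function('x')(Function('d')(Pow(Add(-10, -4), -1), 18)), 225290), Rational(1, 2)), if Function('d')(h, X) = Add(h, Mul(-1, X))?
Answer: Pow(225098, Rational(1, 2)) ≈ 474.44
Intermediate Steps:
Function('x')(Z) = -192
Pow(Add(Function('x')(Function('d')(Pow(Add(-10, -4), -1), 18)), 225290), Rational(1, 2)) = Pow(Add(-192, 225290), Rational(1, 2)) = Pow(225098, Rational(1, 2))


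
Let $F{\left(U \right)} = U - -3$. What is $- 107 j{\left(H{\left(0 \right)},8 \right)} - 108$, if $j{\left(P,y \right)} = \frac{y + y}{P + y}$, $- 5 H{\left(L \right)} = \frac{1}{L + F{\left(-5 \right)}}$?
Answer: $- \frac{25868}{81} \approx -319.36$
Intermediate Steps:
$F{\left(U \right)} = 3 + U$ ($F{\left(U \right)} = U + 3 = 3 + U$)
$H{\left(L \right)} = - \frac{1}{5 \left(-2 + L\right)}$ ($H{\left(L \right)} = - \frac{1}{5 \left(L + \left(3 - 5\right)\right)} = - \frac{1}{5 \left(L - 2\right)} = - \frac{1}{5 \left(-2 + L\right)}$)
$j{\left(P,y \right)} = \frac{2 y}{P + y}$
$- 107 j{\left(H{\left(0 \right)},8 \right)} - 108 = - 107 \cdot 2 \cdot 8 \frac{1}{- \frac{1}{-10 + 5 \cdot 0} + 8} - 108 = - 107 \cdot 2 \cdot 8 \frac{1}{- \frac{1}{-10 + 0} + 8} - 108 = - 107 \cdot 2 \cdot 8 \frac{1}{- \frac{1}{-10} + 8} - 108 = - 107 \cdot 2 \cdot 8 \frac{1}{\left(-1\right) \left(- \frac{1}{10}\right) + 8} - 108 = - 107 \cdot 2 \cdot 8 \frac{1}{\frac{1}{10} + 8} - 108 = - 107 \cdot 2 \cdot 8 \frac{1}{\frac{81}{10}} - 108 = - 107 \cdot 2 \cdot 8 \cdot \frac{10}{81} - 108 = \left(-107\right) \frac{160}{81} - 108 = - \frac{17120}{81} - 108 = - \frac{25868}{81}$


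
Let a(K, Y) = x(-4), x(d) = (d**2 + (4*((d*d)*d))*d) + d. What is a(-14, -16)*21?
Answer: 21756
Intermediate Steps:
x(d) = d + d**2 + 4*d**4 (x(d) = (d**2 + (4*(d**2*d))*d) + d = (d**2 + (4*d**3)*d) + d = (d**2 + 4*d**4) + d = d + d**2 + 4*d**4)
a(K, Y) = 1036 (a(K, Y) = -4*(1 - 4 + 4*(-4)**3) = -4*(1 - 4 + 4*(-64)) = -4*(1 - 4 - 256) = -4*(-259) = 1036)
a(-14, -16)*21 = 1036*21 = 21756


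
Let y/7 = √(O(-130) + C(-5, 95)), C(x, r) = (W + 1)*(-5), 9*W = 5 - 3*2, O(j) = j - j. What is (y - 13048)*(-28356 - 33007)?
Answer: 800664424 - 859082*I*√10/3 ≈ 8.0066e+8 - 9.0555e+5*I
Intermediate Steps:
O(j) = 0
W = -⅑ (W = (5 - 3*2)/9 = (5 - 6)/9 = (⅑)*(-1) = -⅑ ≈ -0.11111)
C(x, r) = -40/9 (C(x, r) = (-⅑ + 1)*(-5) = (8/9)*(-5) = -40/9)
y = 14*I*√10/3 (y = 7*√(0 - 40/9) = 7*√(-40/9) = 7*(2*I*√10/3) = 14*I*√10/3 ≈ 14.757*I)
(y - 13048)*(-28356 - 33007) = (14*I*√10/3 - 13048)*(-28356 - 33007) = (-13048 + 14*I*√10/3)*(-61363) = 800664424 - 859082*I*√10/3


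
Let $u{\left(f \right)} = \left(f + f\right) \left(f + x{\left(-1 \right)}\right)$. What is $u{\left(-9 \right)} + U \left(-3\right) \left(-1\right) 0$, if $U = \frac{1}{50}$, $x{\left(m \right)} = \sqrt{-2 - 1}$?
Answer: $162 - 18 i \sqrt{3} \approx 162.0 - 31.177 i$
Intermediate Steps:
$x{\left(m \right)} = i \sqrt{3}$ ($x{\left(m \right)} = \sqrt{-3} = i \sqrt{3}$)
$u{\left(f \right)} = 2 f \left(f + i \sqrt{3}\right)$ ($u{\left(f \right)} = \left(f + f\right) \left(f + i \sqrt{3}\right) = 2 f \left(f + i \sqrt{3}\right)$)
$U = \frac{1}{50} \approx 0.02$
$u{\left(-9 \right)} + U \left(-3\right) \left(-1\right) 0 = 2 \left(-9\right) \left(-9 + i \sqrt{3}\right) + \frac{\left(-3\right) \left(-1\right) 0}{50} = \left(162 - 18 i \sqrt{3}\right) + \frac{3 \cdot 0}{50} = \left(162 - 18 i \sqrt{3}\right) + \frac{1}{50} \cdot 0 = \left(162 - 18 i \sqrt{3}\right) + 0 = 162 - 18 i \sqrt{3}$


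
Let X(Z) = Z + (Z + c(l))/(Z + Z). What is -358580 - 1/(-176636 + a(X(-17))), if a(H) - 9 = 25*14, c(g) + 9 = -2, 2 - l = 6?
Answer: -63209406659/176277 ≈ -3.5858e+5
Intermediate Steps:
l = -4 (l = 2 - 1*6 = 2 - 6 = -4)
c(g) = -11 (c(g) = -9 - 2 = -11)
X(Z) = Z + (-11 + Z)/(2*Z) (X(Z) = Z + (Z - 11)/(Z + Z) = Z + (-11 + Z)/((2*Z)) = Z + (-11 + Z)*(1/(2*Z)) = Z + (-11 + Z)/(2*Z))
a(H) = 359 (a(H) = 9 + 25*14 = 9 + 350 = 359)
-358580 - 1/(-176636 + a(X(-17))) = -358580 - 1/(-176636 + 359) = -358580 - 1/(-176277) = -358580 - 1*(-1/176277) = -358580 + 1/176277 = -63209406659/176277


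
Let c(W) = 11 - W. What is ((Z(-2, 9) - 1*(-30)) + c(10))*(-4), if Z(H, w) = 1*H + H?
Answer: -108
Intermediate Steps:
Z(H, w) = 2*H (Z(H, w) = H + H = 2*H)
((Z(-2, 9) - 1*(-30)) + c(10))*(-4) = ((2*(-2) - 1*(-30)) + (11 - 1*10))*(-4) = ((-4 + 30) + (11 - 10))*(-4) = (26 + 1)*(-4) = 27*(-4) = -108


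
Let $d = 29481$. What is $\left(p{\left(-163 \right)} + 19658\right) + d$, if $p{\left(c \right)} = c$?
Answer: $48976$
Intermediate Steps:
$\left(p{\left(-163 \right)} + 19658\right) + d = \left(-163 + 19658\right) + 29481 = 19495 + 29481 = 48976$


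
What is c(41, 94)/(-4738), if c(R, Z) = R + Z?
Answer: -135/4738 ≈ -0.028493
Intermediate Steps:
c(41, 94)/(-4738) = (41 + 94)/(-4738) = 135*(-1/4738) = -135/4738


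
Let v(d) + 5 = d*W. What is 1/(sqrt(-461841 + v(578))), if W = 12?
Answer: -I*sqrt(454910)/454910 ≈ -0.0014826*I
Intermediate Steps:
v(d) = -5 + 12*d (v(d) = -5 + d*12 = -5 + 12*d)
1/(sqrt(-461841 + v(578))) = 1/(sqrt(-461841 + (-5 + 12*578))) = 1/(sqrt(-461841 + (-5 + 6936))) = 1/(sqrt(-461841 + 6931)) = 1/(sqrt(-454910)) = 1/(I*sqrt(454910)) = -I*sqrt(454910)/454910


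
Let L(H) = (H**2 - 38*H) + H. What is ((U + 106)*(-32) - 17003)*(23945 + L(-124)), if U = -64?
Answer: -805598423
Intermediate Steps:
L(H) = H**2 - 37*H
((U + 106)*(-32) - 17003)*(23945 + L(-124)) = ((-64 + 106)*(-32) - 17003)*(23945 - 124*(-37 - 124)) = (42*(-32) - 17003)*(23945 - 124*(-161)) = (-1344 - 17003)*(23945 + 19964) = -18347*43909 = -805598423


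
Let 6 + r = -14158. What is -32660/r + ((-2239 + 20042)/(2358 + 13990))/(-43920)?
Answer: 5862440925977/2542452730560 ≈ 2.3058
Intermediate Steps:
r = -14164 (r = -6 - 14158 = -14164)
-32660/r + ((-2239 + 20042)/(2358 + 13990))/(-43920) = -32660/(-14164) + ((-2239 + 20042)/(2358 + 13990))/(-43920) = -32660*(-1/14164) + (17803/16348)*(-1/43920) = 8165/3541 + (17803*(1/16348))*(-1/43920) = 8165/3541 + (17803/16348)*(-1/43920) = 8165/3541 - 17803/718004160 = 5862440925977/2542452730560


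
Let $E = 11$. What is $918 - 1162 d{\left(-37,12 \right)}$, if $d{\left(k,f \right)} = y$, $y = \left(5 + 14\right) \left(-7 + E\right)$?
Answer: $-87394$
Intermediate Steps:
$y = 76$ ($y = \left(5 + 14\right) \left(-7 + 11\right) = 19 \cdot 4 = 76$)
$d{\left(k,f \right)} = 76$
$918 - 1162 d{\left(-37,12 \right)} = 918 - 88312 = -87394$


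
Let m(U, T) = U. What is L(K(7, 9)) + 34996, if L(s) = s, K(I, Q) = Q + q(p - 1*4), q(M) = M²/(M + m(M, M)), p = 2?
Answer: 35004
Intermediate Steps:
q(M) = M/2 (q(M) = M²/(M + M) = M²/((2*M)) = (1/(2*M))*M² = M/2)
K(I, Q) = -1 + Q (K(I, Q) = Q + (2 - 1*4)/2 = Q + (2 - 4)/2 = Q + (½)*(-2) = Q - 1 = -1 + Q)
L(K(7, 9)) + 34996 = (-1 + 9) + 34996 = 8 + 34996 = 35004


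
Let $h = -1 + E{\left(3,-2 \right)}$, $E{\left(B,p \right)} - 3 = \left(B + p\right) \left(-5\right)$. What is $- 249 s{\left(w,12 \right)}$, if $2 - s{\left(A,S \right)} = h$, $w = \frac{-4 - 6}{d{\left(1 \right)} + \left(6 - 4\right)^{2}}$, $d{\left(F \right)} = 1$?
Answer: $-1245$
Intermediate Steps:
$E{\left(B,p \right)} = 3 - 5 B - 5 p$ ($E{\left(B,p \right)} = 3 + \left(B + p\right) \left(-5\right) = 3 - \left(5 B + 5 p\right) = 3 - 5 B - 5 p$)
$w = -2$ ($w = \frac{-4 - 6}{1 + \left(6 - 4\right)^{2}} = - \frac{10}{1 + 2^{2}} = - \frac{10}{1 + 4} = - \frac{10}{5} = \left(-10\right) \frac{1}{5} = -2$)
$h = -3$ ($h = -1 - 2 = -3$)
$s{\left(A,S \right)} = 5$ ($s{\left(A,S \right)} = 2 - -3 = 2 + 3 = 5$)
$- 249 s{\left(w,12 \right)} = \left(-249\right) 5 = -1245$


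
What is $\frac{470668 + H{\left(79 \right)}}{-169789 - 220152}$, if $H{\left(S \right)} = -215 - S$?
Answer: $- \frac{470374}{389941} \approx -1.2063$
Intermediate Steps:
$\frac{470668 + H{\left(79 \right)}}{-169789 - 220152} = \frac{470668 - 294}{-169789 - 220152} = \frac{470668 - 294}{-389941} = 470374 \left(- \frac{1}{389941}\right) = - \frac{470374}{389941}$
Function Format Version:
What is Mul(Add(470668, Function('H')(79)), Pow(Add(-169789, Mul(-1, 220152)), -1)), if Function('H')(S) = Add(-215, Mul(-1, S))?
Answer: Rational(-470374, 389941) ≈ -1.2063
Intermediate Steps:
Mul(Add(470668, Function('H')(79)), Pow(Add(-169789, Mul(-1, 220152)), -1)) = Mul(Add(470668, Add(-215, Mul(-1, 79))), Pow(Add(-169789, Mul(-1, 220152)), -1)) = Mul(Add(470668, Add(-215, -79)), Pow(Add(-169789, -220152), -1)) = Mul(Add(470668, -294), Pow(-389941, -1)) = Mul(470374, Rational(-1, 389941)) = Rational(-470374, 389941)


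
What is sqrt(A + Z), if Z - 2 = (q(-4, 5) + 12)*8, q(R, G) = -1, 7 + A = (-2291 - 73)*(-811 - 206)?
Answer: sqrt(2404271) ≈ 1550.6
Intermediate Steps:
A = 2404181 (A = -7 + (-2291 - 73)*(-811 - 206) = -7 - 2364*(-1017) = -7 + 2404188 = 2404181)
Z = 90 (Z = 2 + (-1 + 12)*8 = 2 + 11*8 = 2 + 88 = 90)
sqrt(A + Z) = sqrt(2404181 + 90) = sqrt(2404271)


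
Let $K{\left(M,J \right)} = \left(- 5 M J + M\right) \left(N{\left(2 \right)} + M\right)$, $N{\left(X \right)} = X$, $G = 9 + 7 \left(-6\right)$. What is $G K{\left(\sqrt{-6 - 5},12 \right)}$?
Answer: $-21417 + 3894 i \sqrt{11} \approx -21417.0 + 12915.0 i$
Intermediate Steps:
$G = -33$ ($G = 9 - 42 = -33$)
$K{\left(M,J \right)} = \left(2 + M\right) \left(M - 5 J M\right)$ ($K{\left(M,J \right)} = \left(- 5 M J + M\right) \left(2 + M\right) = \left(- 5 J M + M\right) \left(2 + M\right) = \left(M - 5 J M\right) \left(2 + M\right) = \left(2 + M\right) \left(M - 5 J M\right)$)
$G K{\left(\sqrt{-6 - 5},12 \right)} = - 33 \sqrt{-6 - 5} \left(2 + \sqrt{-6 - 5} - 120 - 60 \sqrt{-6 - 5}\right) = - 33 \sqrt{-11} \left(2 + \sqrt{-11} - 120 - 60 \sqrt{-11}\right) = - 33 i \sqrt{11} \left(2 + i \sqrt{11} - 120 - 60 i \sqrt{11}\right) = - 33 i \sqrt{11} \left(-118 - 59 i \sqrt{11}\right)$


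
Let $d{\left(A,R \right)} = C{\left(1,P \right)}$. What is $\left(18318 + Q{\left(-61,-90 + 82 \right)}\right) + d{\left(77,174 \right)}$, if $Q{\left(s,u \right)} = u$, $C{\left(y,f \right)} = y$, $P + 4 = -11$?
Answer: $18311$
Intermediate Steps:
$P = -15$ ($P = -4 - 11 = -15$)
$d{\left(A,R \right)} = 1$
$\left(18318 + Q{\left(-61,-90 + 82 \right)}\right) + d{\left(77,174 \right)} = \left(18318 + \left(-90 + 82\right)\right) + 1 = \left(18318 - 8\right) + 1 = 18310 + 1 = 18311$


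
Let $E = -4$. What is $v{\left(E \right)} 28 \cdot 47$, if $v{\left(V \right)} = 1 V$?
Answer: $-5264$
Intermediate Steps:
$v{\left(V \right)} = V$
$v{\left(E \right)} 28 \cdot 47 = \left(-4\right) 28 \cdot 47 = \left(-112\right) 47 = -5264$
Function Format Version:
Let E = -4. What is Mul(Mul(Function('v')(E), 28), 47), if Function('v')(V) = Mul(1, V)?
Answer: -5264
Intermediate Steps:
Function('v')(V) = V
Mul(Mul(Function('v')(E), 28), 47) = Mul(Mul(-4, 28), 47) = Mul(-112, 47) = -5264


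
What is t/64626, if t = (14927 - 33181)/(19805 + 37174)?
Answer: -9127/1841162427 ≈ -4.9572e-6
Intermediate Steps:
t = -18254/56979 ≈ -0.32036
t/64626 = -18254/56979/64626 = -18254/56979*1/64626 = -9127/1841162427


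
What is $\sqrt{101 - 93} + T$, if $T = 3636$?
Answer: $3636 + 2 \sqrt{2} \approx 3638.8$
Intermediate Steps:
$\sqrt{101 - 93} + T = \sqrt{101 - 93} + 3636 = \sqrt{8} + 3636 = 2 \sqrt{2} + 3636 = 3636 + 2 \sqrt{2}$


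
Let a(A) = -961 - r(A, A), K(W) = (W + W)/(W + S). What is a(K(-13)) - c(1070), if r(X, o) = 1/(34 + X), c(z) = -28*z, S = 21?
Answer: 3566873/123 ≈ 28999.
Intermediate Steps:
K(W) = 2*W/(21 + W) (K(W) = (W + W)/(W + 21) = (2*W)/(21 + W) = 2*W/(21 + W))
a(A) = -961 - 1/(34 + A)
a(K(-13)) - c(1070) = (-32675 - 1922*(-13)/(21 - 13))/(34 + 2*(-13)/(21 - 13)) - (-28)*1070 = (-32675 - 1922*(-13)/8)/(34 + 2*(-13)/8) - 1*(-29960) = (-32675 - 1922*(-13)/8)/(34 + 2*(-13)*(⅛)) + 29960 = (-32675 - 961*(-13/4))/(34 - 13/4) + 29960 = (-32675 + 12493/4)/(123/4) + 29960 = (4/123)*(-118207/4) + 29960 = -118207/123 + 29960 = 3566873/123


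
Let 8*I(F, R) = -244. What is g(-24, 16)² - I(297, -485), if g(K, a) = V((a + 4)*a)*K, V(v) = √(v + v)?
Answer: 737341/2 ≈ 3.6867e+5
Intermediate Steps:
I(F, R) = -61/2 (I(F, R) = (⅛)*(-244) = -61/2)
V(v) = √2*√v (V(v) = √(2*v) = √2*√v)
g(K, a) = K*√2*√(a*(4 + a)) (g(K, a) = (√2*√((a + 4)*a))*K = (√2*√((4 + a)*a))*K = (√2*√(a*(4 + a)))*K = K*√2*√(a*(4 + a)))
g(-24, 16)² - I(297, -485) = (-24*√2*√(16*(4 + 16)))² - 1*(-61/2) = (-24*√2*√(16*20))² + 61/2 = (-24*√2*√320)² + 61/2 = (-24*√2*8*√5)² + 61/2 = (-192*√10)² + 61/2 = 368640 + 61/2 = 737341/2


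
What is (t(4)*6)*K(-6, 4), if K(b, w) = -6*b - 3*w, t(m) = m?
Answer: 576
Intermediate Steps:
(t(4)*6)*K(-6, 4) = (4*6)*(-6*(-6) - 3*4) = 24*(36 - 12) = 24*24 = 576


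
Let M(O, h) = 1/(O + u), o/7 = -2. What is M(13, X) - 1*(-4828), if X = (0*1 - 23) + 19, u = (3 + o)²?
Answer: 646953/134 ≈ 4828.0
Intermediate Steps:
o = -14 (o = 7*(-2) = -14)
u = 121 (u = (3 - 14)² = (-11)² = 121)
X = -4 (X = (0 - 23) + 19 = -23 + 19 = -4)
M(O, h) = 1/(121 + O) (M(O, h) = 1/(O + 121) = 1/(121 + O))
M(13, X) - 1*(-4828) = 1/(121 + 13) - 1*(-4828) = 1/134 + 4828 = 646953/134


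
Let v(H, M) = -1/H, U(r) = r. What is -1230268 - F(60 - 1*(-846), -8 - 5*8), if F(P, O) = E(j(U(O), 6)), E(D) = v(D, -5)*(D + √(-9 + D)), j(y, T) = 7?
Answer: -1230267 + I*√2/7 ≈ -1.2303e+6 + 0.20203*I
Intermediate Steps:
E(D) = -(D + √(-9 + D))/D (E(D) = (-1/D)*(D + √(-9 + D)) = -(D + √(-9 + D))/D)
F(P, O) = -1 - I*√2/7 (F(P, O) = (-1*7 - √(-9 + 7))/7 = (-7 - √(-2))/7 = (-7 - I*√2)/7 = -1 - I*√2/7)
-1230268 - F(60 - 1*(-846), -8 - 5*8) = -1230268 - (-1 - I*√2/7) = -1230268 + (1 + I*√2/7) = -1230267 + I*√2/7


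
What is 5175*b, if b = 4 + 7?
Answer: 56925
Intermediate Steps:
b = 11
5175*b = 5175*11 = 56925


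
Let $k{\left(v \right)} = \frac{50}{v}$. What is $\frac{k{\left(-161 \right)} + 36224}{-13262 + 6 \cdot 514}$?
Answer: $- \frac{2916007}{819329} \approx -3.559$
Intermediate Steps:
$\frac{k{\left(-161 \right)} + 36224}{-13262 + 6 \cdot 514} = \frac{\frac{50}{-161} + 36224}{-13262 + 6 \cdot 514} = \frac{50 \left(- \frac{1}{161}\right) + 36224}{-13262 + 3084} = \frac{- \frac{50}{161} + 36224}{-10178} = \frac{5832014}{161} \left(- \frac{1}{10178}\right) = - \frac{2916007}{819329}$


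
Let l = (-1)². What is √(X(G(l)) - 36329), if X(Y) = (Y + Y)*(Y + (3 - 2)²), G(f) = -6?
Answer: I*√36269 ≈ 190.44*I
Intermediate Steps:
l = 1
X(Y) = 2*Y*(1 + Y) (X(Y) = (2*Y)*(Y + 1²) = (2*Y)*(Y + 1) = (2*Y)*(1 + Y) = 2*Y*(1 + Y))
√(X(G(l)) - 36329) = √(2*(-6)*(1 - 6) - 36329) = √(2*(-6)*(-5) - 36329) = √(60 - 36329) = √(-36269) = I*√36269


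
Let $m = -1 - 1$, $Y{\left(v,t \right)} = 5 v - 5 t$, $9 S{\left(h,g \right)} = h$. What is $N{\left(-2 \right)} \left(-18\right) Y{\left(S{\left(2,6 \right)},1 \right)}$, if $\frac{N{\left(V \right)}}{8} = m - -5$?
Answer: $1680$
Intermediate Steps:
$S{\left(h,g \right)} = \frac{h}{9}$
$Y{\left(v,t \right)} = - 5 t + 5 v$
$m = -2$ ($m = -1 - 1 = -2$)
$N{\left(V \right)} = 24$ ($N{\left(V \right)} = 8 \left(-2 - -5\right) = 8 \left(-2 + 5\right) = 8 \cdot 3 = 24$)
$N{\left(-2 \right)} \left(-18\right) Y{\left(S{\left(2,6 \right)},1 \right)} = 24 \left(-18\right) \left(\left(-5\right) 1 + 5 \cdot \frac{1}{9} \cdot 2\right) = - 432 \left(-5 + 5 \cdot \frac{2}{9}\right) = - 432 \left(-5 + \frac{10}{9}\right) = \left(-432\right) \left(- \frac{35}{9}\right) = 1680$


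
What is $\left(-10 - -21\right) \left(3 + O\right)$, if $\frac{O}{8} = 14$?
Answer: $1265$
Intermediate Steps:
$O = 112$ ($O = 8 \cdot 14 = 112$)
$\left(-10 - -21\right) \left(3 + O\right) = \left(-10 - -21\right) \left(3 + 112\right) = \left(-10 + 21\right) 115 = 11 \cdot 115 = 1265$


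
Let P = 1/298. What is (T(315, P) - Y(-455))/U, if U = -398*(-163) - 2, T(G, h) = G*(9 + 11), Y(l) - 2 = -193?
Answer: 6491/64872 ≈ 0.10006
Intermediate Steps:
Y(l) = -191 (Y(l) = 2 - 193 = -191)
P = 1/298 ≈ 0.0033557
T(G, h) = 20*G (T(G, h) = G*20 = 20*G)
U = 64872 (U = 64874 - 2 = 64872)
(T(315, P) - Y(-455))/U = (20*315 - 1*(-191))/64872 = (6300 + 191)*(1/64872) = 6491*(1/64872) = 6491/64872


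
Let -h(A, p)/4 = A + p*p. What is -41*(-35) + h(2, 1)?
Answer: 1423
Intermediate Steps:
h(A, p) = -4*A - 4*p² (h(A, p) = -4*(A + p*p) = -4*(A + p²) = -4*A - 4*p²)
-41*(-35) + h(2, 1) = -41*(-35) + (-4*2 - 4*1²) = 1435 + (-8 - 4*1) = 1435 + (-8 - 4) = 1435 - 12 = 1423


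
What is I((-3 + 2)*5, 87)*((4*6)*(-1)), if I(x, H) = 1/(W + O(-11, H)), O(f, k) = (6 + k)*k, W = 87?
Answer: -4/1363 ≈ -0.0029347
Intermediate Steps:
O(f, k) = k*(6 + k)
I(x, H) = 1/(87 + H*(6 + H))
I((-3 + 2)*5, 87)*((4*6)*(-1)) = ((4*6)*(-1))/(87 + 87*(6 + 87)) = (24*(-1))/(87 + 87*93) = -24/(87 + 8091) = -24/8178 = (1/8178)*(-24) = -4/1363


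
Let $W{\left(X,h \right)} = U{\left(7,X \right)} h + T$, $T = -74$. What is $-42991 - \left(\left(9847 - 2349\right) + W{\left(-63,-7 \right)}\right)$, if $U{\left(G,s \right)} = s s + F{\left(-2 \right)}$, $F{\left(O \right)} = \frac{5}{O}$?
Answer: $- \frac{45299}{2} \approx -22650.0$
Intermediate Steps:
$U{\left(G,s \right)} = - \frac{5}{2} + s^{2}$ ($U{\left(G,s \right)} = s s + \frac{5}{-2} = s^{2} + 5 \left(- \frac{1}{2}\right) = s^{2} - \frac{5}{2} = - \frac{5}{2} + s^{2}$)
$W{\left(X,h \right)} = -74 + h \left(- \frac{5}{2} + X^{2}\right)$ ($W{\left(X,h \right)} = \left(- \frac{5}{2} + X^{2}\right) h - 74 = h \left(- \frac{5}{2} + X^{2}\right) - 74 = -74 + h \left(- \frac{5}{2} + X^{2}\right)$)
$-42991 - \left(\left(9847 - 2349\right) + W{\left(-63,-7 \right)}\right) = -42991 - \left(\left(9847 - 2349\right) + \left(-74 + \frac{1}{2} \left(-7\right) \left(-5 + 2 \left(-63\right)^{2}\right)\right)\right) = -42991 - \left(\left(9847 - 2349\right) + \left(-74 + \frac{1}{2} \left(-7\right) \left(-5 + 2 \cdot 3969\right)\right)\right) = -42991 - \left(7498 + \left(-74 + \frac{1}{2} \left(-7\right) \left(-5 + 7938\right)\right)\right) = -42991 - \left(7498 + \left(-74 + \frac{1}{2} \left(-7\right) 7933\right)\right) = -42991 - \left(7498 - \frac{55679}{2}\right) = -42991 - - \frac{40683}{2} = -42991 + \frac{40683}{2} = - \frac{45299}{2}$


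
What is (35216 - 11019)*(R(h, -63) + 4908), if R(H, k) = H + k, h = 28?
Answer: 117911981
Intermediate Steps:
(35216 - 11019)*(R(h, -63) + 4908) = (35216 - 11019)*((28 - 63) + 4908) = 24197*(-35 + 4908) = 24197*4873 = 117911981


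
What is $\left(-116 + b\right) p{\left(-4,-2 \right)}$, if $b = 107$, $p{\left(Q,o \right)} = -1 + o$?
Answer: $27$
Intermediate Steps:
$\left(-116 + b\right) p{\left(-4,-2 \right)} = \left(-116 + 107\right) \left(-1 - 2\right) = \left(-9\right) \left(-3\right) = 27$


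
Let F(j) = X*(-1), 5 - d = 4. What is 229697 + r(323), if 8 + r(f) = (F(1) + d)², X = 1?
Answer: 229689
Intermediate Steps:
d = 1 (d = 5 - 1*4 = 5 - 4 = 1)
F(j) = -1 (F(j) = 1*(-1) = -1)
r(f) = -8 (r(f) = -8 + (-1 + 1)² = -8 + 0² = -8 + 0 = -8)
229697 + r(323) = 229697 - 8 = 229689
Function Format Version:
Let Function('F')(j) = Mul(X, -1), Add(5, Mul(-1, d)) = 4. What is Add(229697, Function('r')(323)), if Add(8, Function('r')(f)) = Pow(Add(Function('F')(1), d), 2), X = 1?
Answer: 229689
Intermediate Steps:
d = 1 (d = Add(5, Mul(-1, 4)) = Add(5, -4) = 1)
Function('F')(j) = -1 (Function('F')(j) = Mul(1, -1) = -1)
Function('r')(f) = -8 (Function('r')(f) = Add(-8, Pow(Add(-1, 1), 2)) = Add(-8, Pow(0, 2)) = Add(-8, 0) = -8)
Add(229697, Function('r')(323)) = Add(229697, -8) = 229689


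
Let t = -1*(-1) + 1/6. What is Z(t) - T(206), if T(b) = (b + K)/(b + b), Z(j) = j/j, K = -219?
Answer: 425/412 ≈ 1.0316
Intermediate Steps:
t = 7/6 (t = 1 + ⅙ = 7/6 ≈ 1.1667)
Z(j) = 1
T(b) = (-219 + b)/(2*b) (T(b) = (b - 219)/(b + b) = (-219 + b)/((2*b)) = (-219 + b)*(1/(2*b)) = (-219 + b)/(2*b))
Z(t) - T(206) = 1 - (-219 + 206)/(2*206) = 1 - (-13)/(2*206) = 1 - 1*(-13/412) = 1 + 13/412 = 425/412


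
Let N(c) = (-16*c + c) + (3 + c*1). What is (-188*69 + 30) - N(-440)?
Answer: -19105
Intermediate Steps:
N(c) = 3 - 14*c (N(c) = -15*c + (3 + c) = 3 - 14*c)
(-188*69 + 30) - N(-440) = (-188*69 + 30) - (3 - 14*(-440)) = (-12972 + 30) - (3 + 6160) = -12942 - 1*6163 = -12942 - 6163 = -19105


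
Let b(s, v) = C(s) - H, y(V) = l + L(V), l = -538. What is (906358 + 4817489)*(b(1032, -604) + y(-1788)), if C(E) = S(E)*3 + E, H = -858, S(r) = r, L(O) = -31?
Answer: 25282232199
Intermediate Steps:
y(V) = -569 (y(V) = -538 - 31 = -569)
C(E) = 4*E (C(E) = E*3 + E = 3*E + E = 4*E)
b(s, v) = 858 + 4*s (b(s, v) = 4*s - 1*(-858) = 4*s + 858 = 858 + 4*s)
(906358 + 4817489)*(b(1032, -604) + y(-1788)) = (906358 + 4817489)*((858 + 4*1032) - 569) = 5723847*((858 + 4128) - 569) = 5723847*(4986 - 569) = 5723847*4417 = 25282232199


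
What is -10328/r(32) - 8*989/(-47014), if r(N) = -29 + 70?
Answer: -242618100/963787 ≈ -251.73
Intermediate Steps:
r(N) = 41
-10328/r(32) - 8*989/(-47014) = -10328/41 - 8*989/(-47014) = -10328*1/41 - 7912*(-1/47014) = -10328/41 + 3956/23507 = -242618100/963787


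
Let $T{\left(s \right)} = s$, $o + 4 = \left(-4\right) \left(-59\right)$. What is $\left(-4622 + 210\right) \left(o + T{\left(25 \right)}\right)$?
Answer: $-1133884$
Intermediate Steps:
$o = 232$ ($o = -4 - -236 = -4 + 236 = 232$)
$\left(-4622 + 210\right) \left(o + T{\left(25 \right)}\right) = \left(-4622 + 210\right) \left(232 + 25\right) = \left(-4412\right) 257 = -1133884$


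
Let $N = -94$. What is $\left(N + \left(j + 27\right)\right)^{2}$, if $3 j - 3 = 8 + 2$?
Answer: $\frac{35344}{9} \approx 3927.1$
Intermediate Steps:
$j = \frac{13}{3}$ ($j = 1 + \frac{8 + 2}{3} = 1 + \frac{1}{3} \cdot 10 = 1 + \frac{10}{3} = \frac{13}{3} \approx 4.3333$)
$\left(N + \left(j + 27\right)\right)^{2} = \left(-94 + \left(\frac{13}{3} + 27\right)\right)^{2} = \left(-94 + \frac{94}{3}\right)^{2} = \left(- \frac{188}{3}\right)^{2} = \frac{35344}{9}$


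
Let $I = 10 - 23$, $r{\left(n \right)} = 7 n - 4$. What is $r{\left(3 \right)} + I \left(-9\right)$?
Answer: $134$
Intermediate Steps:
$r{\left(n \right)} = -4 + 7 n$
$I = -13$
$r{\left(3 \right)} + I \left(-9\right) = \left(-4 + 7 \cdot 3\right) - -117 = \left(-4 + 21\right) + 117 = 17 + 117 = 134$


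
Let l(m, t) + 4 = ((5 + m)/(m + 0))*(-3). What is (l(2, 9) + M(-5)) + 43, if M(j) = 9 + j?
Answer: 65/2 ≈ 32.500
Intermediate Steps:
l(m, t) = -4 - 3*(5 + m)/m (l(m, t) = -4 + ((5 + m)/(m + 0))*(-3) = -4 + ((5 + m)/m)*(-3) = -4 - 3*(5 + m)/m)
(l(2, 9) + M(-5)) + 43 = ((-7 - 15/2) + (9 - 5)) + 43 = ((-7 - 15*1/2) + 4) + 43 = ((-7 - 15/2) + 4) + 43 = (-29/2 + 4) + 43 = -21/2 + 43 = 65/2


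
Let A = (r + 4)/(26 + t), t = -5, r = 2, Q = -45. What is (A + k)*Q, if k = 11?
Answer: -3555/7 ≈ -507.86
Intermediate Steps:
A = 2/7 (A = (2 + 4)/(26 - 5) = 6/21 = 6*(1/21) = 2/7 ≈ 0.28571)
(A + k)*Q = (2/7 + 11)*(-45) = (79/7)*(-45) = -3555/7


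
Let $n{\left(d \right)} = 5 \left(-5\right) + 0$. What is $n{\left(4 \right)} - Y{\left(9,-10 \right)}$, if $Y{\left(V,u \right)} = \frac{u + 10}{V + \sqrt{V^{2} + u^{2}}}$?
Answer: $-25$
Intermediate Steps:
$n{\left(d \right)} = -25$ ($n{\left(d \right)} = -25 + 0 = -25$)
$Y{\left(V,u \right)} = \frac{10 + u}{V + \sqrt{V^{2} + u^{2}}}$
$n{\left(4 \right)} - Y{\left(9,-10 \right)} = -25 - \frac{10 - 10}{9 + \sqrt{9^{2} + \left(-10\right)^{2}}} = -25 - \frac{1}{9 + \sqrt{81 + 100}} \cdot 0 = -25 - \frac{1}{9 + \sqrt{181}} \cdot 0 = -25 - 0 = -25 + 0 = -25$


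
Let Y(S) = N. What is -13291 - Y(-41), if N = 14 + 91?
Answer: -13396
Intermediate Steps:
N = 105
Y(S) = 105
-13291 - Y(-41) = -13291 - 1*105 = -13291 - 105 = -13396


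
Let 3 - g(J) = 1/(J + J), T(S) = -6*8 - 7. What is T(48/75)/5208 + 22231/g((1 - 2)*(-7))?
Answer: 1620904417/213528 ≈ 7591.1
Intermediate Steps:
T(S) = -55 (T(S) = -48 - 7 = -55)
g(J) = 3 - 1/(2*J) (g(J) = 3 - 1/(J + J) = 3 - 1/(2*J))
T(48/75)/5208 + 22231/g((1 - 2)*(-7)) = -55/5208 + 22231/(3 - (-1/(7*(1 - 2)))/2) = -55*1/5208 + 22231/(3 - 1/(2*((-1*(-7))))) = -55/5208 + 22231/(3 - ½/7) = -55/5208 + 22231/(3 - ½*⅐) = -55/5208 + 22231/(3 - 1/14) = -55/5208 + 22231/(41/14) = -55/5208 + 22231*(14/41) = -55/5208 + 311234/41 = 1620904417/213528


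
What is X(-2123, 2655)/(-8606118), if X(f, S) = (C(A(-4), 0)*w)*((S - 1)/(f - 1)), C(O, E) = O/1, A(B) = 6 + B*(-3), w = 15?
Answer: 6635/169253654 ≈ 3.9202e-5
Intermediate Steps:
A(B) = 6 - 3*B
C(O, E) = O (C(O, E) = O*1 = O)
X(f, S) = 270*(-1 + S)/(-1 + f) (X(f, S) = ((6 - 3*(-4))*15)*((S - 1)/(f - 1)) = ((6 + 12)*15)*((-1 + S)/(-1 + f)) = (18*15)*((-1 + S)/(-1 + f)) = 270*((-1 + S)/(-1 + f)) = 270*(-1 + S)/(-1 + f))
X(-2123, 2655)/(-8606118) = (270*(-1 + 2655)/(-1 - 2123))/(-8606118) = (270*2654/(-2124))*(-1/8606118) = (270*(-1/2124)*2654)*(-1/8606118) = -19905/59*(-1/8606118) = 6635/169253654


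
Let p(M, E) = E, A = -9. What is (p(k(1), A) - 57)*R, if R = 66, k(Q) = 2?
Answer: -4356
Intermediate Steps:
(p(k(1), A) - 57)*R = (-9 - 57)*66 = -66*66 = -4356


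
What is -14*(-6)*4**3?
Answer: 5376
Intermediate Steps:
-14*(-6)*4**3 = 84*64 = 5376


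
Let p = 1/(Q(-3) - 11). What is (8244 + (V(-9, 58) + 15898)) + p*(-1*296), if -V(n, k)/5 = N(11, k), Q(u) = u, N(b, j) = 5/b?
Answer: 1860387/77 ≈ 24161.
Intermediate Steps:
p = -1/14 (p = 1/(-3 - 11) = 1/(-14) = -1/14 ≈ -0.071429)
V(n, k) = -25/11
(8244 + (V(-9, 58) + 15898)) + p*(-1*296) = (8244 + (-25/11 + 15898)) - (-1)*296/14 = (8244 + 174853/11) - 1/14*(-296) = 265537/11 + 148/7 = 1860387/77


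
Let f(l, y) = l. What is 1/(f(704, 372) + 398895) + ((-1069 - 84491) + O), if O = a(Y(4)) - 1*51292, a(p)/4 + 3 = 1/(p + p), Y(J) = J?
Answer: -109381035471/799198 ≈ -1.3686e+5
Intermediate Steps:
a(p) = -12 + 2/p (a(p) = -12 + 4/(p + p) = -12 + 4/((2*p)) = -12 + 4*(1/(2*p)) = -12 + 2/p)
O = -102607/2 (O = (-12 + 2/4) - 1*51292 = (-12 + 2*(1/4)) - 51292 = (-12 + 1/2) - 51292 = -23/2 - 51292 = -102607/2 ≈ -51304.)
1/(f(704, 372) + 398895) + ((-1069 - 84491) + O) = 1/(704 + 398895) + ((-1069 - 84491) - 102607/2) = 1/399599 + (-85560 - 102607/2) = 1/399599 - 273727/2 = -109381035471/799198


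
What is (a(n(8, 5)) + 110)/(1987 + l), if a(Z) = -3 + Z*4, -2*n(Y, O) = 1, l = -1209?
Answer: 105/778 ≈ 0.13496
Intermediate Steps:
n(Y, O) = -½ (n(Y, O) = -½*1 = -½)
a(Z) = -3 + 4*Z
(a(n(8, 5)) + 110)/(1987 + l) = ((-3 + 4*(-½)) + 110)/(1987 - 1209) = ((-3 - 2) + 110)/778 = (-5 + 110)*(1/778) = 105*(1/778) = 105/778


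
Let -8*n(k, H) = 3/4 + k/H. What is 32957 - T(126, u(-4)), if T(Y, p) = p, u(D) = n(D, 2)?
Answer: 1054619/32 ≈ 32957.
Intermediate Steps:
n(k, H) = -3/32 - k/(8*H) (n(k, H) = -(3/4 + k/H)/8 = -(3*(¼) + k/H)/8 = -(¾ + k/H)/8 = -3/32 - k/(8*H))
u(D) = -3/32 - D/16 (u(D) = -3/32 - ⅛*D/2 = -3/32 - ⅛*D*½ = -3/32 - D/16)
32957 - T(126, u(-4)) = 32957 - (-3/32 - 1/16*(-4)) = 32957 - (-3/32 + ¼) = 32957 - 1*5/32 = 32957 - 5/32 = 1054619/32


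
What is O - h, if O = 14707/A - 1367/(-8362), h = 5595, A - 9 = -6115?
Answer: -71446556093/12764593 ≈ -5597.2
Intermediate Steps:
A = -6106 (A = 9 - 6115 = -6106)
O = -28658258/12764593 (O = 14707/(-6106) - 1367/(-8362) = 14707*(-1/6106) - 1367*(-1/8362) = -14707/6106 + 1367/8362 = -28658258/12764593 ≈ -2.2451)
O - h = -28658258/12764593 - 1*5595 = -28658258/12764593 - 5595 = -71446556093/12764593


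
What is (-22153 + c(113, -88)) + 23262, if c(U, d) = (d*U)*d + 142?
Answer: 876323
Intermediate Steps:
c(U, d) = 142 + U*d² (c(U, d) = (U*d)*d + 142 = U*d² + 142 = 142 + U*d²)
(-22153 + c(113, -88)) + 23262 = (-22153 + (142 + 113*(-88)²)) + 23262 = (-22153 + (142 + 113*7744)) + 23262 = (-22153 + (142 + 875072)) + 23262 = (-22153 + 875214) + 23262 = 853061 + 23262 = 876323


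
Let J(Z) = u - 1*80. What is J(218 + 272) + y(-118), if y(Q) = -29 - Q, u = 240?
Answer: 249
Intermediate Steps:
J(Z) = 160 (J(Z) = 240 - 1*80 = 240 - 80 = 160)
J(218 + 272) + y(-118) = 160 + (-29 - 1*(-118)) = 160 + (-29 + 118) = 160 + 89 = 249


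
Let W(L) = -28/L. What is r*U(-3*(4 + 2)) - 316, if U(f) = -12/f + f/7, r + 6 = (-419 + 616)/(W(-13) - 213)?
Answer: -17428996/57561 ≈ -302.79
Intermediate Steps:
r = -19007/2741 (r = -6 + (-419 + 616)/(-28/(-13) - 213) = -6 + 197/(-28*(-1/13) - 213) = -6 + 197/(28/13 - 213) = -6 + 197/(-2741/13) = -6 + 197*(-13/2741) = -6 - 2561/2741 = -19007/2741 ≈ -6.9343)
U(f) = -12/f + f/7 (U(f) = -12/f + f*(1/7) = -12/f + f/7)
r*U(-3*(4 + 2)) - 316 = -19007*(-12*(-1/(3*(4 + 2))) + (-3*(4 + 2))/7)/2741 - 316 = -19007*(-12/((-3*6)) + (-3*6)/7)/2741 - 316 = -19007*(-12/(-18) + (1/7)*(-18))/2741 - 316 = -19007*(-12*(-1/18) - 18/7)/2741 - 316 = -19007*(2/3 - 18/7)/2741 - 316 = -19007/2741*(-40/21) - 316 = 760280/57561 - 316 = -17428996/57561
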